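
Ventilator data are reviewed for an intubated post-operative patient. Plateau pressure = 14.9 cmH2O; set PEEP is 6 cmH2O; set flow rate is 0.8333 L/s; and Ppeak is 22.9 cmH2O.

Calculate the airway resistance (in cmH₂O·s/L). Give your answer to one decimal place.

9.6

Raw = (PIP − Pplat) / flow = (22.9 − 14.9) / 0.8333 = 8.0 / 0.8333 = 9.6 cmH2O·s/L.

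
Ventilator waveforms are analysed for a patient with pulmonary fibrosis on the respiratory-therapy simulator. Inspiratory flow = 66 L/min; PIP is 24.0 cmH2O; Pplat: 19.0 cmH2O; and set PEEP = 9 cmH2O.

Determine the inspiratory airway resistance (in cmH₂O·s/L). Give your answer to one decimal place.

4.5

Flow: 66 L/min ÷ 60 = 1.1 L/s.
Raw = (PIP − Pplat) / flow = (24.0 − 19.0) / 1.1 = 5.0 / 1.1 = 4.545 cmH2O·s/L.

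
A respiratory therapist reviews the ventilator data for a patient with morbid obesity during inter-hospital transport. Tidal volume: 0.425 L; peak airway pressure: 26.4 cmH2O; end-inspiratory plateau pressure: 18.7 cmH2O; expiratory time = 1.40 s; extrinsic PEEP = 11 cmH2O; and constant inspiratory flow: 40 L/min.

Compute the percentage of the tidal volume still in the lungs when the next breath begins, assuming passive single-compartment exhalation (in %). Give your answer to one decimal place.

11.1

Flow: 40 L/min ÷ 60 = 0.6667 L/s.
R = (PIP − Pplat)/V̇ = (26.4 − 18.7) / 0.6667 = 7.7/0.6667 = 11.549 cmH2O·s/L.
C = Vt/(Pplat − PEEP) = 425.0 / (18.7 − 11) = 425.0/7.7 = 55.195 mL/cmH2O.
τ = R × C = 11.549 × 0.0552 L/cmH2O = 0.6375 s.
Fraction remaining at end-expiration = e^(−Te/τ) = e^(−1.40/0.6375) = 0.1112 → 11.12%.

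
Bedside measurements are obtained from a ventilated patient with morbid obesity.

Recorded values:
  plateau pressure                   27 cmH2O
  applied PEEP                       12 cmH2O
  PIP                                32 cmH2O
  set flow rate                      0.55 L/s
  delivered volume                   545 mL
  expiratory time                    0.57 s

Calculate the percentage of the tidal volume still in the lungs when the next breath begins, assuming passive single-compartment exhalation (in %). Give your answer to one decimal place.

R = (PIP − Pplat)/V̇ = (32 − 27) / 0.55 = 5.0/0.55 = 9.091 cmH2O·s/L.
C = Vt/(Pplat − PEEP) = 545.0 / (27 − 12) = 545.0/15.0 = 36.333 mL/cmH2O.
τ = R × C = 9.091 × 0.03633 L/cmH2O = 0.3303 s.
Fraction remaining at end-expiration = e^(−Te/τ) = e^(−0.57/0.3303) = 0.178 → 17.8%.

17.8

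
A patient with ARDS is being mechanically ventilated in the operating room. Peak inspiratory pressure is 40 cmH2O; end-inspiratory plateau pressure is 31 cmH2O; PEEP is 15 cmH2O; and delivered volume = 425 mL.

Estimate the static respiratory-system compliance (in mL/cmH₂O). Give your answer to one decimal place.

Cstat = Vt / (Pplat − PEEP) = 425 / (31 − 15) = 425 / 16.0 = 26.563 mL/cmH2O.

26.6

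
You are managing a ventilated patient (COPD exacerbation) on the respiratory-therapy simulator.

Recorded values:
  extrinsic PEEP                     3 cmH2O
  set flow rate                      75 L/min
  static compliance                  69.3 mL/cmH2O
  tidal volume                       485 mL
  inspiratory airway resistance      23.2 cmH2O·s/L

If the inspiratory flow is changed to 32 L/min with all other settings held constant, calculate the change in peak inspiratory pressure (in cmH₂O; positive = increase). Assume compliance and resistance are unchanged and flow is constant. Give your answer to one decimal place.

-16.6

Flow: 75 L/min ÷ 60 = 1.25 L/s.
New flow: 32 L/min ÷ 60 = 0.5333 L/s.
PIP = Vt/C + R·V̇ + PEEP (constant-flow equation of motion).
Only the resistive term changes: ΔPIP = R × ΔV̇ = 23.2 × (0.5333 − 1.25) = 23.2 × -0.7167 = -16.627 cmH2O.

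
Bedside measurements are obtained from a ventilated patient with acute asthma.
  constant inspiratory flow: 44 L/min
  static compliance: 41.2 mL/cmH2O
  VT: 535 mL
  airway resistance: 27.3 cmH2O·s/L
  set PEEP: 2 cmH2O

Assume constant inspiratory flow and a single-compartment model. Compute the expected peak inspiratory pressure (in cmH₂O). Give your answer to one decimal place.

Flow: 44 L/min ÷ 60 = 0.7333 L/s.
Equation of motion (constant flow): PIP = Vt/C + R·V̇ + PEEP.
PIP = 535/41.2 + 27.3×0.7333 + 2 = 12.985 + 20.019 + 2 = 35.004 cmH2O.

35.0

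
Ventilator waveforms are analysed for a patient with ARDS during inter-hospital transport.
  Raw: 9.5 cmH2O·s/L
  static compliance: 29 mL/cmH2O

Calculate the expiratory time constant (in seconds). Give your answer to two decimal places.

0.28

τ = R × C = 9.5 × 29 mL/cmH2O = 9.5 × 0.029 L/cmH2O = 0.2755 s.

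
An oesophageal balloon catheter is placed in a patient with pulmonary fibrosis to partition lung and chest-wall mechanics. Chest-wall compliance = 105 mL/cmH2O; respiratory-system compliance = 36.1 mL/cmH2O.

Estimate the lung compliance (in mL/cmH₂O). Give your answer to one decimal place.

55.0

1/CL = 1/Crs − 1/Ccw.
1/CL = 1/36.1 − 1/105 = 0.01818.
CL = 55.006 mL/cmH2O.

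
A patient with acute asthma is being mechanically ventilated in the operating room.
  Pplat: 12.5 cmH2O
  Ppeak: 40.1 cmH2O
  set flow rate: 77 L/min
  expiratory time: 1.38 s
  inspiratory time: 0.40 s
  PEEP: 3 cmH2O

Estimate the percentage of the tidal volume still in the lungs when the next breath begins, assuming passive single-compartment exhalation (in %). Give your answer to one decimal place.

30.5

Flow: 77 L/min ÷ 60 = 1.2833 L/s.
Vt = flow × Ti = 1.2833 L/s × 0.40 s × 1000 mL/L = 513.32 mL.
R = (PIP − Pplat)/V̇ = (40.1 − 12.5) / 1.2833 = 27.6/1.2833 = 21.507 cmH2O·s/L.
C = Vt/(Pplat − PEEP) = 513.32 / (12.5 − 3) = 513.32/9.5 = 54.034 mL/cmH2O.
τ = R × C = 21.507 × 0.05403 L/cmH2O = 1.162 s.
Fraction remaining at end-expiration = e^(−Te/τ) = e^(−1.38/1.162) = 0.3049 → 30.49%.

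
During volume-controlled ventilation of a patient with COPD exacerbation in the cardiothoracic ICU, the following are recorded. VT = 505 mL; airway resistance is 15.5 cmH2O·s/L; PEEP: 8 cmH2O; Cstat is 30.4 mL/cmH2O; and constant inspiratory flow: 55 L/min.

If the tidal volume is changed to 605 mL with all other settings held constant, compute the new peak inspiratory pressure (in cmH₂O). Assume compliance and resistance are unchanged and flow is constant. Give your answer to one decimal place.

Flow: 55 L/min ÷ 60 = 0.9167 L/s.
PIP = Vt/C + R·V̇ + PEEP (constant-flow equation of motion).
Only the elastic term changes: ΔPIP = ΔVt / C = (605 − 505) / 30.4 = 3.289 cmH2O.
Original PIP = 505/30.4 + 15.5×0.9167 + 8 = 38.821 cmH2O; new PIP = 38.821 + (3.289) = 42.11 cmH2O.

42.1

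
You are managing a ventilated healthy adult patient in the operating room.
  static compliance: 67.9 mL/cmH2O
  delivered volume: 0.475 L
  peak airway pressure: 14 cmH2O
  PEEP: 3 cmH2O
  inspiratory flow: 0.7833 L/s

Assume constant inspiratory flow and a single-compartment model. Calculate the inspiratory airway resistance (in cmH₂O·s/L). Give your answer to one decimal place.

5.1

Equation of motion (constant flow): PIP = Vt/C + R·V̇ + PEEP.
R·V̇ = PIP − Vt/C − PEEP = 14 − 475/67.9 − 3 = 14 − 6.996 − 3 = 4.004 cmH2O.
R = 4.004 / 0.7833 = 5.112 cmH2O·s/L.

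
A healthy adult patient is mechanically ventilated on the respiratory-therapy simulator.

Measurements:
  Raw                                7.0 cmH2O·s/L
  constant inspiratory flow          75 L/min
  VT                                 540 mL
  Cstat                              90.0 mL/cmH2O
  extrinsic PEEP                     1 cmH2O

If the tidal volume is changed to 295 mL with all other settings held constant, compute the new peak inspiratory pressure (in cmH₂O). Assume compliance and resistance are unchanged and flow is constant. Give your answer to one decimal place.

13.0

Flow: 75 L/min ÷ 60 = 1.25 L/s.
PIP = Vt/C + R·V̇ + PEEP (constant-flow equation of motion).
Only the elastic term changes: ΔPIP = ΔVt / C = (295 − 540) / 90.0 = -2.722 cmH2O.
Original PIP = 540/90.0 + 7.0×1.25 + 1 = 15.75 cmH2O; new PIP = 15.75 + (-2.722) = 13.028 cmH2O.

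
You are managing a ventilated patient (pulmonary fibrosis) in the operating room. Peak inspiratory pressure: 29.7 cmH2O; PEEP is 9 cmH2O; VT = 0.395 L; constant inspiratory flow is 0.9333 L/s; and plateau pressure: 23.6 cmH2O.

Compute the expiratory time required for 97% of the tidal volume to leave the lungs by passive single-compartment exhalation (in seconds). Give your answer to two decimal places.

R = (PIP − Pplat)/V̇ = (29.7 − 23.6) / 0.9333 = 6.1/0.9333 = 6.536 cmH2O·s/L.
C = Vt/(Pplat − PEEP) = 395.0 / (23.6 − 9) = 395.0/14.6 = 27.055 mL/cmH2O.
τ = R × C = 6.536 × 0.02706 L/cmH2O = 0.1769 s.
t = −τ·ln(1 − 0.97) = −0.1769·ln(0.03) = 0.6203 s.

0.62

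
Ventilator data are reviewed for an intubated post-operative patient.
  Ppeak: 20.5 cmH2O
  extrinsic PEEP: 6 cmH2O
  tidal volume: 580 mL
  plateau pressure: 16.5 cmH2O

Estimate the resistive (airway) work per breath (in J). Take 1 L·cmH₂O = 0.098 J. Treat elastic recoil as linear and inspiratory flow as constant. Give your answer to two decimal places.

With constant inspiratory flow the resistive pressure is constant at PIP − Pplat = 20.5 − 16.5 = 4.0 cmH2O, so resistive work = 4.0 × 0.580 = 2.32 L·cmH2O.
× 0.098 J/(L·cmH2O) → 0.2274 J.

0.23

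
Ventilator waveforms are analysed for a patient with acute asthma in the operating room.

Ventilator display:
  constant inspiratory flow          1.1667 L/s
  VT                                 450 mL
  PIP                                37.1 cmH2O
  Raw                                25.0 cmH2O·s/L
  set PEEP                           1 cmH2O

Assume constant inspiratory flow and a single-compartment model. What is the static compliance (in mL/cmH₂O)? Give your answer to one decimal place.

Equation of motion (constant flow): PIP = Vt/C + R·V̇ + PEEP.
Vt/C = PIP − R·V̇ − PEEP = 37.1 − 25.0×1.1667 − 1 = 37.1 − 29.168 − 1 = 6.932 cmH2O.
C = Vt / 6.932 = 450 / 6.932 = 64.916 mL/cmH2O.

64.9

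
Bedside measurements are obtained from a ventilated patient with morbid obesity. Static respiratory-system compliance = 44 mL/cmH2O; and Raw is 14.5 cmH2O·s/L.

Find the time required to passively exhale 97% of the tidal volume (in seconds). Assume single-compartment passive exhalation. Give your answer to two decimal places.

τ = R × C = 14.5 × 44 mL/cmH2O = 14.5 × 0.044 L/cmH2O = 0.638 s.
Exhaled fraction f = 1 − e^(−t/τ) → t = −τ·ln(1 − f) = −0.638·ln(0.03) = 2.237 s.

2.24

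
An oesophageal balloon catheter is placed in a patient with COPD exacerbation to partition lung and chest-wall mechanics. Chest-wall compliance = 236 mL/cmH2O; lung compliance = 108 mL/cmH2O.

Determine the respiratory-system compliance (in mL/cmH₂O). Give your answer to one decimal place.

74.1

Lung and chest wall are elastances in series: 1/Crs = 1/CL + 1/Ccw.
1/Crs = 1/108 + 1/236 = 0.0135.
Crs = 74.074 mL/cmH2O.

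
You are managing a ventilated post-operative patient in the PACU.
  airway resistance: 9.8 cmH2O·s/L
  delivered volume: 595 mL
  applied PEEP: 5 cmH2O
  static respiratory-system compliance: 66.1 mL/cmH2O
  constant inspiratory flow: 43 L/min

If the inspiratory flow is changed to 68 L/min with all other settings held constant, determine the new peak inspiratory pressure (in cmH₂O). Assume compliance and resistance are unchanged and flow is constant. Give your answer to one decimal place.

25.1

Flow: 43 L/min ÷ 60 = 0.7167 L/s.
New flow: 68 L/min ÷ 60 = 1.1333 L/s.
PIP = Vt/C + R·V̇ + PEEP (constant-flow equation of motion).
Only the resistive term changes: ΔPIP = R × ΔV̇ = 9.8 × (1.1333 − 0.7167) = 9.8 × 0.4166 = 4.083 cmH2O.
Original PIP = 595/66.1 + 9.8×0.7167 + 5 = 21.025 cmH2O; new PIP = 21.025 + (4.083) = 25.108 cmH2O.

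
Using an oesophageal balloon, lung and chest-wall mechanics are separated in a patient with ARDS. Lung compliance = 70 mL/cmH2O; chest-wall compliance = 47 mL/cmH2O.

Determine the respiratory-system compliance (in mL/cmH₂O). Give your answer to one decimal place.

28.1

Lung and chest wall are elastances in series: 1/Crs = 1/CL + 1/Ccw.
1/Crs = 1/70 + 1/47 = 0.03556.
Crs = 28.121 mL/cmH2O.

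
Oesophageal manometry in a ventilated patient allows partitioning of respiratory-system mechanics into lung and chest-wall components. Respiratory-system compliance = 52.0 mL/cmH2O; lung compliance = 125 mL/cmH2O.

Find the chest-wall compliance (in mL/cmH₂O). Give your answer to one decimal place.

89.0

1/Ccw = 1/Crs − 1/CL.
1/Ccw = 1/52.0 − 1/125 = 0.01123.
Ccw = 89.047 mL/cmH2O.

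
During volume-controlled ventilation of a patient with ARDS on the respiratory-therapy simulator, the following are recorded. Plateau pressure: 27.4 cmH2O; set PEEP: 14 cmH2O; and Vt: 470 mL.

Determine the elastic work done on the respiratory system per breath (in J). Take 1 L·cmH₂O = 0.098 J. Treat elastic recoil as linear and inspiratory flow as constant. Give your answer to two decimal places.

0.31

Elastic work ≈ ½ × (Pplat − PEEP) × Vt = 0.5 × (27.4 − 14) × 0.470 L = 0.5 × 13.4 × 0.470 = 3.149 L·cmH2O.
× 0.098 J/(L·cmH2O) → 0.3086 J.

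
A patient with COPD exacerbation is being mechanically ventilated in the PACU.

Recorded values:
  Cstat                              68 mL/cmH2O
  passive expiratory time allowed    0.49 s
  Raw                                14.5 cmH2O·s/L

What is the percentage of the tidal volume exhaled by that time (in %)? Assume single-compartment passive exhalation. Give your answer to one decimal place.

39.2

τ = R × C = 14.5 × 68 mL/cmH2O = 14.5 × 0.068 L/cmH2O = 0.986 s.
Passive exhalation: V(t)/V₀ = e^(−t/τ) = e^(−0.49/0.986) = 0.6084.
Fraction exhaled = 1 − 0.6084 = 0.3916 → 39.16%.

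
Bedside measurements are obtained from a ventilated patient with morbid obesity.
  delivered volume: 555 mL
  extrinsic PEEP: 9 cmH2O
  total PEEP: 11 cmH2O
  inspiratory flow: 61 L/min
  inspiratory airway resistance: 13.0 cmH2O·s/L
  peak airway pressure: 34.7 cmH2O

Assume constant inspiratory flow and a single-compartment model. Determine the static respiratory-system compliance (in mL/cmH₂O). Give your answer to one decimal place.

52.9

Flow: 61 L/min ÷ 60 = 1.0167 L/s.
Total PEEP = 11 cmH2O (set 9 + intrinsic 2); this is the baseline alveolar pressure.
Equation of motion (constant flow): PIP = Vt/C + R·V̇ + PEEP.
Vt/C = PIP − R·V̇ − PEEP = 34.7 − 13.0×1.0167 − 11 = 34.7 − 13.217 − 11 = 10.483 cmH2O.
C = Vt / 10.483 = 555 / 10.483 = 52.943 mL/cmH2O.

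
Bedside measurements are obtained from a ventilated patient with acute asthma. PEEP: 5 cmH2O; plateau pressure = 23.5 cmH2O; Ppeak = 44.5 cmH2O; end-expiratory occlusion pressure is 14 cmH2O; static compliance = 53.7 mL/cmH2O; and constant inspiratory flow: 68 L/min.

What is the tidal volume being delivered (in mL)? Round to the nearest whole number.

End-expiratory occlusion gives total PEEP = 14 cmH2O (intrinsic PEEP = 14 − 5 = 9). Use total PEEP for the elastic gradient.
Vt = Cstat × (Pplat − PEEPtotal) = 53.7 × (23.5 − 14) = 53.7 × 9.5 = 510.15 mL.

510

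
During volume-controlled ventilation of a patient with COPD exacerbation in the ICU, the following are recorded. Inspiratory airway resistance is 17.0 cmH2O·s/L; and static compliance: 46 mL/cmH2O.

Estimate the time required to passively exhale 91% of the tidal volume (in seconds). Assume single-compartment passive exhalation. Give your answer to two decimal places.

1.88

τ = R × C = 17.0 × 46 mL/cmH2O = 17.0 × 0.046 L/cmH2O = 0.782 s.
Exhaled fraction f = 1 − e^(−t/τ) → t = −τ·ln(1 − f) = −0.782·ln(0.09) = 1.883 s.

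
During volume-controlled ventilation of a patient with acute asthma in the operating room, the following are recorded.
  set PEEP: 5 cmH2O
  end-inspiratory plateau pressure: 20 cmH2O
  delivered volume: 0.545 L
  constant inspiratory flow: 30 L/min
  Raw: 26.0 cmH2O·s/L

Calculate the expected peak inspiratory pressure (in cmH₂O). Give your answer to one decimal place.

Flow: 30 L/min ÷ 60 = 0.5 L/s.
PIP = Pplat + Raw × flow = 20 + 26.0 × 0.5 = 20 + 13.0 = 33.0 cmH2O.

33.0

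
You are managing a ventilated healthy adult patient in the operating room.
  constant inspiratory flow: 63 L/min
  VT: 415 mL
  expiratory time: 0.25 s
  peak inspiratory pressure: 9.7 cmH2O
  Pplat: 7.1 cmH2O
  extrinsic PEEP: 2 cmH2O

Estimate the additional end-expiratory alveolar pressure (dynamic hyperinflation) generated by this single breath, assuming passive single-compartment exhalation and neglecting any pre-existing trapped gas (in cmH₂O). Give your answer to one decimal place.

Flow: 63 L/min ÷ 60 = 1.05 L/s.
R = (PIP − Pplat)/V̇ = (9.7 − 7.1) / 1.05 = 2.6/1.05 = 2.476 cmH2O·s/L.
C = Vt/(Pplat − PEEP) = 415.0 / (7.1 − 2) = 415.0/5.1 = 81.373 mL/cmH2O.
τ = R × C = 2.476 × 0.08137 L/cmH2O = 0.2015 s.
Fraction remaining = e^(−Te/τ) = e^(−0.25/0.2015) = 0.2892; trapped volume = 415.0 × 0.2892 = 120.02 mL.
Additional alveolar pressure from trapping ≈ V_trapped / C = 120.02 / 81.373 = 1.475 cmH2O.

1.5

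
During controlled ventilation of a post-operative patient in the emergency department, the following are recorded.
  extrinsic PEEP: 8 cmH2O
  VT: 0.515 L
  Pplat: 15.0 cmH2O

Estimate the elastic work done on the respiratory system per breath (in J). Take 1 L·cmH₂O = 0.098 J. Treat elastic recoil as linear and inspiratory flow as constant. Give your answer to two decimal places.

Elastic work ≈ ½ × (Pplat − PEEP) × Vt = 0.5 × (15.0 − 8) × 0.515 L = 0.5 × 7.0 × 0.515 = 1.803 L·cmH2O.
× 0.098 J/(L·cmH2O) → 0.1767 J.

0.18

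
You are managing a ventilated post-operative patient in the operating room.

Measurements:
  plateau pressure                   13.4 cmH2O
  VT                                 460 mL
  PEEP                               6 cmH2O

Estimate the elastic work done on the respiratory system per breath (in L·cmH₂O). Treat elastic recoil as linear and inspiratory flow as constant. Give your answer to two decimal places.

Elastic work ≈ ½ × (Pplat − PEEP) × Vt = 0.5 × (13.4 − 6) × 0.460 L = 0.5 × 7.4 × 0.460 = 1.702 L·cmH2O.

1.70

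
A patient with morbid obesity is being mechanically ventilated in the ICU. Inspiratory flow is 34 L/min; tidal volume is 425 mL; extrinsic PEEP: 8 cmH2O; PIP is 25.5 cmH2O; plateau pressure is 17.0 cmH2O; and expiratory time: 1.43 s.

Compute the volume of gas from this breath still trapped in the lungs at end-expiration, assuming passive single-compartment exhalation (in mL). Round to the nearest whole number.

56

Flow: 34 L/min ÷ 60 = 0.5667 L/s.
R = (PIP − Pplat)/V̇ = (25.5 − 17.0) / 0.5667 = 8.5/0.5667 = 14.999 cmH2O·s/L.
C = Vt/(Pplat − PEEP) = 425.0 / (17.0 − 8) = 425.0/9.0 = 47.222 mL/cmH2O.
τ = R × C = 14.999 × 0.04722 L/cmH2O = 0.7083 s.
Fraction remaining = e^(−Te/τ) = e^(−1.43/0.7083) = 0.1328.
Trapped volume = 425.0 × 0.1328 = 56.44 mL.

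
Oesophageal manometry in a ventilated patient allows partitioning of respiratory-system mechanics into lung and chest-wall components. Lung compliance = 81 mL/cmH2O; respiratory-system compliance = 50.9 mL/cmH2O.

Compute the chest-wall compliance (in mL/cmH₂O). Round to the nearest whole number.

137

1/Ccw = 1/Crs − 1/CL.
1/Ccw = 1/50.9 − 1/81 = 0.007301.
Ccw = 136.97 mL/cmH2O.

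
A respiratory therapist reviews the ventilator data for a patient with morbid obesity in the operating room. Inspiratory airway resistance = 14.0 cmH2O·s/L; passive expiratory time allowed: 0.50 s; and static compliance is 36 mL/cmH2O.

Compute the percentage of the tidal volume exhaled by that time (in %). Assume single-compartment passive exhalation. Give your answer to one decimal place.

62.9

τ = R × C = 14.0 × 36 mL/cmH2O = 14.0 × 0.036 L/cmH2O = 0.504 s.
Passive exhalation: V(t)/V₀ = e^(−t/τ) = e^(−0.50/0.504) = 0.3708.
Fraction exhaled = 1 − 0.3708 = 0.6292 → 62.92%.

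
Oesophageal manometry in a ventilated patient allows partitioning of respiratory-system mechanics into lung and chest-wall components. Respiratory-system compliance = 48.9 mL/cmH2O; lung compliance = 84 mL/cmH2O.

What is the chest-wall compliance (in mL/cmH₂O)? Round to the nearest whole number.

117

1/Ccw = 1/Crs − 1/CL.
1/Ccw = 1/48.9 − 1/84 = 0.008545.
Ccw = 117.03 mL/cmH2O.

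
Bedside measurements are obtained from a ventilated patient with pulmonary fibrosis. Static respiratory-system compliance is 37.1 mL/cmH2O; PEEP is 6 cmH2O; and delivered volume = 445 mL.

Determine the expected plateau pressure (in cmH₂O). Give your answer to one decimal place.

18.0

Pplat = PEEP + Vt / Cstat = 6 + 445 / 37.1 = 6 + 11.995 = 17.995 cmH2O.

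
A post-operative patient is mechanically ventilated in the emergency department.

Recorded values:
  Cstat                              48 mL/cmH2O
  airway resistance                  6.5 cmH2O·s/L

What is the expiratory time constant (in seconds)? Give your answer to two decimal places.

τ = R × C = 6.5 × 48 mL/cmH2O = 6.5 × 0.048 L/cmH2O = 0.312 s.

0.31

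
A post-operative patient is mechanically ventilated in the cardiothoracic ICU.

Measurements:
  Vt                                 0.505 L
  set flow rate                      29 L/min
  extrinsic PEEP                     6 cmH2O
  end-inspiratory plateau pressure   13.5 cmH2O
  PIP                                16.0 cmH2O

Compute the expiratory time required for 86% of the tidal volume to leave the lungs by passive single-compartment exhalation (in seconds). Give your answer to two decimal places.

0.68

Flow: 29 L/min ÷ 60 = 0.4833 L/s.
R = (PIP − Pplat)/V̇ = (16.0 − 13.5) / 0.4833 = 2.5/0.4833 = 5.173 cmH2O·s/L.
C = Vt/(Pplat − PEEP) = 505.0 / (13.5 − 6) = 505.0/7.5 = 67.333 mL/cmH2O.
τ = R × C = 5.173 × 0.06733 L/cmH2O = 0.3483 s.
t = −τ·ln(1 − 0.86) = −0.3483·ln(0.14) = 0.6848 s.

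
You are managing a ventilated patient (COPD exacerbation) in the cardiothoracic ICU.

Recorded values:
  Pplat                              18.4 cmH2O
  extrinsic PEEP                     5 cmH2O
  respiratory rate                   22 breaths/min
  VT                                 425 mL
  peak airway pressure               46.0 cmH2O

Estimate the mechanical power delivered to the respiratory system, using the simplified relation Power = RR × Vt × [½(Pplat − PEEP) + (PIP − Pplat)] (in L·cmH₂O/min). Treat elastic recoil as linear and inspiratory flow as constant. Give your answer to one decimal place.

320.7

Per-breath work = Vt × [½(Pplat−PEEP) + (PIP−Pplat)] = 0.425 × [0.5×13.4 + 27.6] = 0.425 × 34.3 = 14.578 L·cmH2O.
Power = 22 × 14.578 = 320.72 L·cmH2O/min.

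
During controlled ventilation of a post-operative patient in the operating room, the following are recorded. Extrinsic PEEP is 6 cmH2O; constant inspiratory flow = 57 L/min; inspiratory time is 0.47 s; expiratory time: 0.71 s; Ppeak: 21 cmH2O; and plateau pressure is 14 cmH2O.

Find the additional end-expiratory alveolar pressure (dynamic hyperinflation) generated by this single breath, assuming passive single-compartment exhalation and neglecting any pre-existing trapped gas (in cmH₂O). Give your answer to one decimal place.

1.4

Flow: 57 L/min ÷ 60 = 0.95 L/s.
Vt = flow × Ti = 0.95 L/s × 0.47 s × 1000 mL/L = 446.5 mL.
R = (PIP − Pplat)/V̇ = (21 − 14) / 0.95 = 7.0/0.95 = 7.368 cmH2O·s/L.
C = Vt/(Pplat − PEEP) = 446.5 / (14 − 6) = 446.5/8.0 = 55.813 mL/cmH2O.
τ = R × C = 7.368 × 0.05581 L/cmH2O = 0.4112 s.
Fraction remaining = e^(−Te/τ) = e^(−0.71/0.4112) = 0.1779; trapped volume = 446.5 × 0.1779 = 79.432 mL.
Additional alveolar pressure from trapping ≈ V_trapped / C = 79.432 / 55.813 = 1.423 cmH2O.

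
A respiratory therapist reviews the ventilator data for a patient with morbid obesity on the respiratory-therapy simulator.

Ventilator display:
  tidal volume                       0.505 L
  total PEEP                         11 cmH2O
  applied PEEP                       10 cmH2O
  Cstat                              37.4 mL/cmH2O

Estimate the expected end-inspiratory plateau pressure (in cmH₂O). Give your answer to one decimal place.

End-expiratory occlusion gives total PEEP = 11 cmH2O (intrinsic PEEP = 11 − 10 = 1). Use total PEEP for the elastic gradient.
Pplat = PEEPtotal + Vt / Cstat = 11 + 505 / 37.4 = 11 + 13.503 = 24.503 cmH2O.

24.5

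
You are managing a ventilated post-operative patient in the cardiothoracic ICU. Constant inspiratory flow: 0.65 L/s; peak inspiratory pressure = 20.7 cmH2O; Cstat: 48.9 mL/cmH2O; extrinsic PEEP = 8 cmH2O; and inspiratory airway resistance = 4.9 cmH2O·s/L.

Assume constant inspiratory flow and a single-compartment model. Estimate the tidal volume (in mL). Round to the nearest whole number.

Equation of motion (constant flow): PIP = Vt/C + R·V̇ + PEEP.
Vt/C = PIP − R·V̇ − PEEP = 20.7 − 3.185 − 8 = 9.515 cmH2O.
Vt = C × 9.515 = 48.9 × 9.515 = 465.28 mL.

465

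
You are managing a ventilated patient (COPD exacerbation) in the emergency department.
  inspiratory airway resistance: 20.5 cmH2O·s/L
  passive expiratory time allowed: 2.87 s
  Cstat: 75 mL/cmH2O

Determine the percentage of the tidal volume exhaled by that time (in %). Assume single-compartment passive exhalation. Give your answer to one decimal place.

84.5

τ = R × C = 20.5 × 75 mL/cmH2O = 20.5 × 0.075 L/cmH2O = 1.538 s.
Passive exhalation: V(t)/V₀ = e^(−t/τ) = e^(−2.87/1.538) = 0.1547.
Fraction exhaled = 1 − 0.1547 = 0.8453 → 84.53%.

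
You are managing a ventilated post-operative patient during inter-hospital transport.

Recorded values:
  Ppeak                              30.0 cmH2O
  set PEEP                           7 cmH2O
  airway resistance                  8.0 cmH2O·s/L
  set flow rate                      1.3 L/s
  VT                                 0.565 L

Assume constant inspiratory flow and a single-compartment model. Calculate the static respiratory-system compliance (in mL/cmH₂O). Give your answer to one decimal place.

44.8

Equation of motion (constant flow): PIP = Vt/C + R·V̇ + PEEP.
Vt/C = PIP − R·V̇ − PEEP = 30.0 − 8.0×1.3 − 7 = 30.0 − 10.4 − 7 = 12.6 cmH2O.
C = Vt / 12.6 = 565 / 12.6 = 44.841 mL/cmH2O.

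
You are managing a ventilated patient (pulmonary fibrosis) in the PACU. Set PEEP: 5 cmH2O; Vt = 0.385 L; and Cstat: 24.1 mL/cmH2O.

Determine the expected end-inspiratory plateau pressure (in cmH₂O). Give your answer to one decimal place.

21.0

Pplat = PEEP + Vt / Cstat = 5 + 385 / 24.1 = 5 + 15.975 = 20.975 cmH2O.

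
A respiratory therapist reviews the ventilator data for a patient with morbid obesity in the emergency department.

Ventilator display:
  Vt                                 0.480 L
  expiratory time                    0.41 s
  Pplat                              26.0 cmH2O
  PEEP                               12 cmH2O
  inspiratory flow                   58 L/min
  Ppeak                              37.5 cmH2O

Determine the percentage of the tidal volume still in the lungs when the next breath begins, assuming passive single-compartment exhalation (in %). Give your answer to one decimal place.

Flow: 58 L/min ÷ 60 = 0.9667 L/s.
R = (PIP − Pplat)/V̇ = (37.5 − 26.0) / 0.9667 = 11.5/0.9667 = 11.896 cmH2O·s/L.
C = Vt/(Pplat − PEEP) = 480.0 / (26.0 − 12) = 480.0/14.0 = 34.286 mL/cmH2O.
τ = R × C = 11.896 × 0.03429 L/cmH2O = 0.4079 s.
Fraction remaining at end-expiration = e^(−Te/τ) = e^(−0.41/0.4079) = 0.366 → 36.6%.

36.6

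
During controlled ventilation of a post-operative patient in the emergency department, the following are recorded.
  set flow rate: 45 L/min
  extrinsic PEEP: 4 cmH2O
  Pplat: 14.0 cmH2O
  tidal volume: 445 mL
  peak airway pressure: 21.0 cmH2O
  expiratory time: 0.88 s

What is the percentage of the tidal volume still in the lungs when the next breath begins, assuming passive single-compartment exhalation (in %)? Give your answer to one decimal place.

12.0

Flow: 45 L/min ÷ 60 = 0.75 L/s.
R = (PIP − Pplat)/V̇ = (21.0 − 14.0) / 0.75 = 7.0/0.75 = 9.333 cmH2O·s/L.
C = Vt/(Pplat − PEEP) = 445.0 / (14.0 − 4) = 445.0/10.0 = 44.5 mL/cmH2O.
τ = R × C = 9.333 × 0.0445 L/cmH2O = 0.4153 s.
Fraction remaining at end-expiration = e^(−Te/τ) = e^(−0.88/0.4153) = 0.1202 → 12.02%.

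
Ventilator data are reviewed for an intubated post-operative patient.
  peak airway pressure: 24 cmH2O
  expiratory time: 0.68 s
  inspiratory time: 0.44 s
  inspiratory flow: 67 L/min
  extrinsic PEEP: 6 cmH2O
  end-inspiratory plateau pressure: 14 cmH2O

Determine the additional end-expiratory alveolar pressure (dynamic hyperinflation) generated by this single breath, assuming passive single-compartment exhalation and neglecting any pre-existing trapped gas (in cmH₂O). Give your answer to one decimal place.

Flow: 67 L/min ÷ 60 = 1.1167 L/s.
Vt = flow × Ti = 1.1167 L/s × 0.44 s × 1000 mL/L = 491.35 mL.
R = (PIP − Pplat)/V̇ = (24 − 14) / 1.1167 = 10.0/1.1167 = 8.955 cmH2O·s/L.
C = Vt/(Pplat − PEEP) = 491.35 / (14 − 6) = 491.35/8.0 = 61.419 mL/cmH2O.
τ = R × C = 8.955 × 0.06142 L/cmH2O = 0.55 s.
Fraction remaining = e^(−Te/τ) = e^(−0.68/0.55) = 0.2904; trapped volume = 491.35 × 0.2904 = 142.69 mL.
Additional alveolar pressure from trapping ≈ V_trapped / C = 142.69 / 61.419 = 2.323 cmH2O.

2.3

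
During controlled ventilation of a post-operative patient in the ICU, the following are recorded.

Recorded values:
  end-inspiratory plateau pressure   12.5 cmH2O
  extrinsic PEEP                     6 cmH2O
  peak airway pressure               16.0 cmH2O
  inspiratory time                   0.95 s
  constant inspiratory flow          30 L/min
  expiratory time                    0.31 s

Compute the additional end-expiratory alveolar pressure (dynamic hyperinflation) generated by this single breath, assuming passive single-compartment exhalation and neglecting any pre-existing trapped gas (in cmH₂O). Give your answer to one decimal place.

Flow: 30 L/min ÷ 60 = 0.5 L/s.
Vt = flow × Ti = 0.5 L/s × 0.95 s × 1000 mL/L = 475.0 mL.
R = (PIP − Pplat)/V̇ = (16.0 − 12.5) / 0.5 = 3.5/0.5 = 7.0 cmH2O·s/L.
C = Vt/(Pplat − PEEP) = 475.0 / (12.5 − 6) = 475.0/6.5 = 73.077 mL/cmH2O.
τ = R × C = 7.0 × 0.07308 L/cmH2O = 0.5116 s.
Fraction remaining = e^(−Te/τ) = e^(−0.31/0.5116) = 0.5456; trapped volume = 475.0 × 0.5456 = 259.16 mL.
Additional alveolar pressure from trapping ≈ V_trapped / C = 259.16 / 73.077 = 3.546 cmH2O.

3.5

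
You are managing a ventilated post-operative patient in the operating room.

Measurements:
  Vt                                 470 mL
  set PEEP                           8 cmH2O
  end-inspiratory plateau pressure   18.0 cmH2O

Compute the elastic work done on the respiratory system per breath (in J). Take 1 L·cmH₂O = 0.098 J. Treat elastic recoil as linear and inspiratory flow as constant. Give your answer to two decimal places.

Elastic work ≈ ½ × (Pplat − PEEP) × Vt = 0.5 × (18.0 − 8) × 0.470 L = 0.5 × 10.0 × 0.470 = 2.35 L·cmH2O.
× 0.098 J/(L·cmH2O) → 0.2303 J.

0.23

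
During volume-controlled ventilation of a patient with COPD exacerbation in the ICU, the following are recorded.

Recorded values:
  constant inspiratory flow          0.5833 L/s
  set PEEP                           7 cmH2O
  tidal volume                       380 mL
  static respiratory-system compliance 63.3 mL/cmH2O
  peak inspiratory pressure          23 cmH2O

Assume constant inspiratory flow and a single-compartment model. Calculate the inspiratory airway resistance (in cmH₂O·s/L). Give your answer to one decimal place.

17.1

Equation of motion (constant flow): PIP = Vt/C + R·V̇ + PEEP.
R·V̇ = PIP − Vt/C − PEEP = 23 − 380/63.3 − 7 = 23 − 6.003 − 7 = 9.997 cmH2O.
R = 9.997 / 0.5833 = 17.139 cmH2O·s/L.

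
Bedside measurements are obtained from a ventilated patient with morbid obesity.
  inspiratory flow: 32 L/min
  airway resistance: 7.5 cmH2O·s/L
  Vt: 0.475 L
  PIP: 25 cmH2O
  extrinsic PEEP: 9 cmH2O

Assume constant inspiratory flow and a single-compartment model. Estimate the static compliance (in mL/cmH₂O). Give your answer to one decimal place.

39.6

Flow: 32 L/min ÷ 60 = 0.5333 L/s.
Equation of motion (constant flow): PIP = Vt/C + R·V̇ + PEEP.
Vt/C = PIP − R·V̇ − PEEP = 25 − 7.5×0.5333 − 9 = 25 − 4.0 − 9 = 12.0 cmH2O.
C = Vt / 12.0 = 475 / 12.0 = 39.583 mL/cmH2O.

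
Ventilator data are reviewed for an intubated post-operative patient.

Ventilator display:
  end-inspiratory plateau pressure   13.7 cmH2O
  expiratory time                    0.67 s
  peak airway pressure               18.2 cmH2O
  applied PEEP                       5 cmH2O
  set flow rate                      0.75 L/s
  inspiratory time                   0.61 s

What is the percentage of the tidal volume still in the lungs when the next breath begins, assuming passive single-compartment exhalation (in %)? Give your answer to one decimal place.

Vt = flow × Ti = 0.75 L/s × 0.61 s × 1000 mL/L = 457.5 mL.
R = (PIP − Pplat)/V̇ = (18.2 − 13.7) / 0.75 = 4.5/0.75 = 6.0 cmH2O·s/L.
C = Vt/(Pplat − PEEP) = 457.5 / (13.7 − 5) = 457.5/8.7 = 52.586 mL/cmH2O.
τ = R × C = 6.0 × 0.05259 L/cmH2O = 0.3155 s.
Fraction remaining at end-expiration = e^(−Te/τ) = e^(−0.67/0.3155) = 0.1196 → 11.96%.

12.0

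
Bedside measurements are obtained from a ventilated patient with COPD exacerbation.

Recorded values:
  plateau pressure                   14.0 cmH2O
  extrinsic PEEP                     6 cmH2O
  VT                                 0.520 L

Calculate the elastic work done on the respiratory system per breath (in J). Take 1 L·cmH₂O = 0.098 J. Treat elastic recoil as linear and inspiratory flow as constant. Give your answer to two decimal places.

Elastic work ≈ ½ × (Pplat − PEEP) × Vt = 0.5 × (14.0 − 6) × 0.520 L = 0.5 × 8.0 × 0.520 = 2.08 L·cmH2O.
× 0.098 J/(L·cmH2O) → 0.2038 J.

0.20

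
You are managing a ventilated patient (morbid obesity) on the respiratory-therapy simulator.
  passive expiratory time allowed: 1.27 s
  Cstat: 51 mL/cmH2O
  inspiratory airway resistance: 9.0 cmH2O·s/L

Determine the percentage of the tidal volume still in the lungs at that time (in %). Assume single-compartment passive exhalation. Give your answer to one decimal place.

6.3

τ = R × C = 9.0 × 51 mL/cmH2O = 9.0 × 0.051 L/cmH2O = 0.459 s.
Passive exhalation: V(t)/V₀ = e^(−t/τ) = e^(−1.27/0.459) = 0.06286.
Fraction remaining = 0.06286 → 6.286%.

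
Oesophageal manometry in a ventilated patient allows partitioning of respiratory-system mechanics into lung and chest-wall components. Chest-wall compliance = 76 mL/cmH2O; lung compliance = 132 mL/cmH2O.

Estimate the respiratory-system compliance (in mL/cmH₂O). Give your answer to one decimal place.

Lung and chest wall are elastances in series: 1/Crs = 1/CL + 1/Ccw.
1/Crs = 1/132 + 1/76 = 0.02073.
Crs = 48.239 mL/cmH2O.

48.2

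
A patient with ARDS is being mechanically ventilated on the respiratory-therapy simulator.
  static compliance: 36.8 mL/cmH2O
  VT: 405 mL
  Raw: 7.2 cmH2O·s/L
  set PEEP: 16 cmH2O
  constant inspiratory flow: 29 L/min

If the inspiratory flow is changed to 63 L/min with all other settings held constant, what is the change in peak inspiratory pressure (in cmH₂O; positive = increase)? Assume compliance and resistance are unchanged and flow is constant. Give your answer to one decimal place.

4.1

Flow: 29 L/min ÷ 60 = 0.4833 L/s.
New flow: 63 L/min ÷ 60 = 1.05 L/s.
PIP = Vt/C + R·V̇ + PEEP (constant-flow equation of motion).
Only the resistive term changes: ΔPIP = R × ΔV̇ = 7.2 × (1.05 − 0.4833) = 7.2 × 0.5667 = 4.08 cmH2O.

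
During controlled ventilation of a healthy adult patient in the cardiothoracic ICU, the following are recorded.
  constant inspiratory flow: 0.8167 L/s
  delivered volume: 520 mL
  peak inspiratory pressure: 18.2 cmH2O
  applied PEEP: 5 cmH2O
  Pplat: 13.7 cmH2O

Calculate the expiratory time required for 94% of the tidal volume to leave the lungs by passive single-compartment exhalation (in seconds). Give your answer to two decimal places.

0.93

R = (PIP − Pplat)/V̇ = (18.2 − 13.7) / 0.8167 = 4.5/0.8167 = 5.51 cmH2O·s/L.
C = Vt/(Pplat − PEEP) = 520.0 / (13.7 − 5) = 520.0/8.7 = 59.77 mL/cmH2O.
τ = R × C = 5.51 × 0.05977 L/cmH2O = 0.3293 s.
t = −τ·ln(1 − 0.94) = −0.3293·ln(0.06) = 0.9265 s.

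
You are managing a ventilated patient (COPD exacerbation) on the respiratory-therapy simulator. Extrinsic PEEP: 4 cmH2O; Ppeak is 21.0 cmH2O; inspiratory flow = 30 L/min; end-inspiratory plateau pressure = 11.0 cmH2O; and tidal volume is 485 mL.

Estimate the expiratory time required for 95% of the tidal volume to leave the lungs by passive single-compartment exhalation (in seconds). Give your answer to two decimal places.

4.15

Flow: 30 L/min ÷ 60 = 0.5 L/s.
R = (PIP − Pplat)/V̇ = (21.0 − 11.0) / 0.5 = 10.0/0.5 = 20.0 cmH2O·s/L.
C = Vt/(Pplat − PEEP) = 485.0 / (11.0 − 4) = 485.0/7.0 = 69.286 mL/cmH2O.
τ = R × C = 20.0 × 0.06929 L/cmH2O = 1.386 s.
t = −τ·ln(1 − 0.95) = −1.386·ln(0.05) = 4.152 s.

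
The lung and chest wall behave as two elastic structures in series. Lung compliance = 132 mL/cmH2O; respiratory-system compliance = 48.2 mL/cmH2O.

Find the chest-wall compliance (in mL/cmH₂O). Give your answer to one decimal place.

1/Ccw = 1/Crs − 1/CL.
1/Ccw = 1/48.2 − 1/132 = 0.01317.
Ccw = 75.93 mL/cmH2O.

75.9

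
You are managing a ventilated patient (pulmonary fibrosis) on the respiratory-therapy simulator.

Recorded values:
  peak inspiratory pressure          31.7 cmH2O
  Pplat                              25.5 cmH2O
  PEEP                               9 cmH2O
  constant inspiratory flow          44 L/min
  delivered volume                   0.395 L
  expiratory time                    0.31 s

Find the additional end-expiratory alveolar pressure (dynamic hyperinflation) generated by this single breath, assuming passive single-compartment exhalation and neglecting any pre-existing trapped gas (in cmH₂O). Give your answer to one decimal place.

3.6

Flow: 44 L/min ÷ 60 = 0.7333 L/s.
R = (PIP − Pplat)/V̇ = (31.7 − 25.5) / 0.7333 = 6.2/0.7333 = 8.455 cmH2O·s/L.
C = Vt/(Pplat − PEEP) = 395.0 / (25.5 − 9) = 395.0/16.5 = 23.939 mL/cmH2O.
τ = R × C = 8.455 × 0.02394 L/cmH2O = 0.2024 s.
Fraction remaining = e^(−Te/τ) = e^(−0.31/0.2024) = 0.2162; trapped volume = 395.0 × 0.2162 = 85.399 mL.
Additional alveolar pressure from trapping ≈ V_trapped / C = 85.399 / 23.939 = 3.567 cmH2O.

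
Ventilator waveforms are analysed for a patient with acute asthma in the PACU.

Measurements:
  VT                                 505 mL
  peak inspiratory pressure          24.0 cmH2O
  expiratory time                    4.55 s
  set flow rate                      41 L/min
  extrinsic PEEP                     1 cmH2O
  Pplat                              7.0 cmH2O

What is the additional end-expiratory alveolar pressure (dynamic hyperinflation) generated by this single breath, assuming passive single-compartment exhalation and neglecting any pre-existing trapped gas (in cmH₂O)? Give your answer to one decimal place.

Flow: 41 L/min ÷ 60 = 0.6833 L/s.
R = (PIP − Pplat)/V̇ = (24.0 − 7.0) / 0.6833 = 17.0/0.6833 = 24.879 cmH2O·s/L.
C = Vt/(Pplat − PEEP) = 505.0 / (7.0 − 1) = 505.0/6.0 = 84.167 mL/cmH2O.
τ = R × C = 24.879 × 0.08417 L/cmH2O = 2.094 s.
Fraction remaining = e^(−Te/τ) = e^(−4.55/2.094) = 0.1138; trapped volume = 505.0 × 0.1138 = 57.469 mL.
Additional alveolar pressure from trapping ≈ V_trapped / C = 57.469 / 84.167 = 0.6828 cmH2O.

0.7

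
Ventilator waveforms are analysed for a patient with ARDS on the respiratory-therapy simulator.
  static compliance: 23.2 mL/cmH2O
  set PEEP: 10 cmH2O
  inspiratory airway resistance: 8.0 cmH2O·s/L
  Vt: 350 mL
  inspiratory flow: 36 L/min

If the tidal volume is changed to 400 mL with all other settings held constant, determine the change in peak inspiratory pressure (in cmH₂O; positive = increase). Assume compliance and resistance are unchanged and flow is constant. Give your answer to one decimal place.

2.2

PIP = Vt/C + R·V̇ + PEEP (constant-flow equation of motion).
Only the elastic term changes: ΔPIP = ΔVt / C = (400 − 350) / 23.2 = 2.155 cmH2O.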